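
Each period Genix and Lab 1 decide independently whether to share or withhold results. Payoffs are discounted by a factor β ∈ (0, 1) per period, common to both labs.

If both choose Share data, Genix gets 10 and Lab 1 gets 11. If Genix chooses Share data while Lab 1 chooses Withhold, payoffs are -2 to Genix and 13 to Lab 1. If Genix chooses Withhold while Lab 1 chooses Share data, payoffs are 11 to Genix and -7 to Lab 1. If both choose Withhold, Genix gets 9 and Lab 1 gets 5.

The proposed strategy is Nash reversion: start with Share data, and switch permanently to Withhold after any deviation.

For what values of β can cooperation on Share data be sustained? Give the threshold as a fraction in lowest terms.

1/2

Genix: cooperation gives 10 each period; deviation gives 11 once then 9 forever.
  10/(1−β) ≥ 11 + 9β/(1−β) ⇒ β ≥ 1/2.
Lab 1: cooperation gives 11 each period; deviation gives 13 once then 5 forever.
  β ≥ 2/8 = 1/4.
Both must hold, so the binding constraint is Genix's: β ≥ 1/2.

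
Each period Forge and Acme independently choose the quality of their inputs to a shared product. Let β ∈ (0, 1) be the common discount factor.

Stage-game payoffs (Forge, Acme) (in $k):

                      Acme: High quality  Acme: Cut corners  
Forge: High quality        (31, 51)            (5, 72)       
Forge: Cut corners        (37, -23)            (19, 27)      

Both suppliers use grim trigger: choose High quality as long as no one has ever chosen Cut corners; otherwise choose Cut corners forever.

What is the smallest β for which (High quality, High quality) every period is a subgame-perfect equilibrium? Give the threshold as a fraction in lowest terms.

For Forge: deviation gain 37−31 = 6, per-period punishment loss 31−19 = 12. IC gives β ≥ 6/18 = 1/3.
For Acme: gain 21, loss 24 per period, so β ≥ 21/45 = 7/15.
The tighter constraint is Acme's, so cooperation needs β ≥ 7/15.

7/15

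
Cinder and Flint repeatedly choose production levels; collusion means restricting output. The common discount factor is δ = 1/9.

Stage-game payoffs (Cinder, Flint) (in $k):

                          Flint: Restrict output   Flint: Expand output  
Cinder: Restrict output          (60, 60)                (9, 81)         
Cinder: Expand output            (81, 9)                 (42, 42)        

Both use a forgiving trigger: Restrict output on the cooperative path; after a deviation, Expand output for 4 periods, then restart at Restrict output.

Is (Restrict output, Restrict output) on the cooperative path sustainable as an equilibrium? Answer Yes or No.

IC: δ+…+δ^4 ≥ (81−60)/(60−42) = 7/6.
At δ = 1/9: partial sum = 0.1250 < 1.1667. Cooperation not sustainable.

No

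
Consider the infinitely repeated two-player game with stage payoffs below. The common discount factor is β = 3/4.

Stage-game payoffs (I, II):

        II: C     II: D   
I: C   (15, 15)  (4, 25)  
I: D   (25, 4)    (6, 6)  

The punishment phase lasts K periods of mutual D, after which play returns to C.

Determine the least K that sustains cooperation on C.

2

IC: β(1−β^K)/(1−β) ≥ (25−15)/(15−6) = 10/9.
With β = 3/4: need 1 − β^K ≥ 10/9·(1−3/4)/(3/4), i.e. β^K ≤ 0.6296.
Since (3/4)^1 = 0.7500 and (3/4)^2 = 0.5625, the smallest such K is 2.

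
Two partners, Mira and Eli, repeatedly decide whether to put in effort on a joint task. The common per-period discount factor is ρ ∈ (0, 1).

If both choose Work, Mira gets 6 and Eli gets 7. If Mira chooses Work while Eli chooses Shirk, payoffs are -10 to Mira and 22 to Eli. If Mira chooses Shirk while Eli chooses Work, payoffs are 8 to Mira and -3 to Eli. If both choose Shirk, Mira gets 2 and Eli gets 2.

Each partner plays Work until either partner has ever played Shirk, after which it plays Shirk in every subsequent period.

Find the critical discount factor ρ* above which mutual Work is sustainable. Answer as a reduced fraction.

For Mira: deviation gain 8−6 = 2, per-period punishment loss 6−2 = 4. IC gives ρ ≥ 2/6 = 1/3.
For Eli: gain 15, loss 5 per period, so ρ ≥ 15/20 = 3/4.
The tighter constraint is Eli's, so cooperation needs ρ ≥ 3/4.

3/4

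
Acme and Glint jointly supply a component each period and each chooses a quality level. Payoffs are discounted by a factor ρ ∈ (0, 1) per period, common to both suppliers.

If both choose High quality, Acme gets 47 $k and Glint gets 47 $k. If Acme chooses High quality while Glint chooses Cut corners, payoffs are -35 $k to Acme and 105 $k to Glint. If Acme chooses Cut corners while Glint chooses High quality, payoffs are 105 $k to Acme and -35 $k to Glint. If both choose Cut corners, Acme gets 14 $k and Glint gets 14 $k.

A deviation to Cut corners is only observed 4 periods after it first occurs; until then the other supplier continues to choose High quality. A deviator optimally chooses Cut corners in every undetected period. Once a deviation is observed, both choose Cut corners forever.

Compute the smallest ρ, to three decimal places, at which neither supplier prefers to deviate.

0.894

A deviator earns 105 for 4 periods, then 14 forever; cooperating earns 47 forever. Multiplying the IC by (1−ρ):
47 ≥ 105(1−ρ^4) + 14ρ^4, so 91·ρ^4 ≥ 58 and ρ^4 ≥ 58/91.
ρ ≥ (58/91)^(1/4) ≈ 0.894.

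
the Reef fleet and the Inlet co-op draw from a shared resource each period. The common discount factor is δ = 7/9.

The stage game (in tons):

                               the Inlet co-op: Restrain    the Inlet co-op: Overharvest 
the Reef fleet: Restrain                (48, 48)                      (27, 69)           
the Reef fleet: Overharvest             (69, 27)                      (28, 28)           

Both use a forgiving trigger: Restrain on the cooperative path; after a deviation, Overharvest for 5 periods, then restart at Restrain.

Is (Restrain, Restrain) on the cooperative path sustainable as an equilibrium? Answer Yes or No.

Yes

A one-shot deviation gives 69 now, then 28 for 5 periods, then back to 48.
Gain from deviating: (69−48) today; loss: (48−28) in each of the next 5 periods.
No-deviation condition: (48−28)(δ+…+δ^5) ≥ 69−48, i.e. δ+…+δ^5 ≥ 21/20.
At δ = 7/9: δ+…+δ^5 = 2.5038 ≥ 1.0500.
So cooperation is sustainable.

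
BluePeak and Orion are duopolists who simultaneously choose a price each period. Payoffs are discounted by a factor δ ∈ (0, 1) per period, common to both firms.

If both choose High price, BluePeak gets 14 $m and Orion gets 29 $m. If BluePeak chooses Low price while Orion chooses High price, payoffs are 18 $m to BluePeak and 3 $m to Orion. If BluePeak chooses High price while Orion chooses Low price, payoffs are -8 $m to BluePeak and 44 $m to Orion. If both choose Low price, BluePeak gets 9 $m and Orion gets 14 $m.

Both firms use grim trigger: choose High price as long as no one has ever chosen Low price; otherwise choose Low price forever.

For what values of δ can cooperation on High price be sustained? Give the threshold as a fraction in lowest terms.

1/2

BluePeak: cooperation gives 14 each period; deviation gives 18 once then 9 forever.
  14/(1−δ) ≥ 18 + 9δ/(1−δ) ⇒ δ ≥ 4/9.
Orion: cooperation gives 29 each period; deviation gives 44 once then 14 forever.
  δ ≥ 15/30 = 1/2.
Both must hold, so the binding constraint is Orion's: δ ≥ 1/2.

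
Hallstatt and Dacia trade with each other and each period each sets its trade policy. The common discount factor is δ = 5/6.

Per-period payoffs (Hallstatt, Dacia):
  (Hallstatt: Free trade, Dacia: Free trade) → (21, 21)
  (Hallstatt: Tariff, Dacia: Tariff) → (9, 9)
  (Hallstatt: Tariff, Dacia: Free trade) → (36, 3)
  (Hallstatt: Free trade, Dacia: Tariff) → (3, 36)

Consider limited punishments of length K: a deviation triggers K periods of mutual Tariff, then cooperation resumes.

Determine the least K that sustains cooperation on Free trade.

2

IC: δ(1−δ^K)/(1−δ) ≥ (36−21)/(21−9) = 5/4.
With δ = 5/6: need 1 − δ^K ≥ 5/4·(1−5/6)/(5/6), i.e. δ^K ≤ 0.7500.
Since (5/6)^1 = 0.8333 and (5/6)^2 = 0.6944, the smallest such K is 2.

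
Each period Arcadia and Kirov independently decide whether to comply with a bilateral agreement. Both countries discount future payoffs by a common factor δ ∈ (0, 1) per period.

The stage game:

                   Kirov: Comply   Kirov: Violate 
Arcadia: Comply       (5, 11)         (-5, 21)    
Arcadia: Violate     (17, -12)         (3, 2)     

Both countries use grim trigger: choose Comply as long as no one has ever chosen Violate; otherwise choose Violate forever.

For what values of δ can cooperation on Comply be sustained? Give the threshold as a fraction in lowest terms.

For Arcadia: deviation gain 17−5 = 12, per-period punishment loss 5−3 = 2. IC gives δ ≥ 12/14 = 6/7.
For Kirov: gain 10, loss 9 per period, so δ ≥ 10/19.
The tighter constraint is Arcadia's, so cooperation needs δ ≥ 6/7.

6/7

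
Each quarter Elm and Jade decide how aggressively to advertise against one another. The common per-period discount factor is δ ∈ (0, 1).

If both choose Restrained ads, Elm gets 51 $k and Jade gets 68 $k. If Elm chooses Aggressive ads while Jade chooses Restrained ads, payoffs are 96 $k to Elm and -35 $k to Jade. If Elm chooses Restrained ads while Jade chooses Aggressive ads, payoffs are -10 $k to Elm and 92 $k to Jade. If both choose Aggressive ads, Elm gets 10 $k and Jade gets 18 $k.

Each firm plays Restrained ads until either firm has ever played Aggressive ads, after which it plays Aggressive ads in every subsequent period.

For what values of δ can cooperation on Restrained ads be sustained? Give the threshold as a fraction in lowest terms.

For Elm: deviation gain 96−51 = 45, per-period punishment loss 51−10 = 41. IC gives δ ≥ 45/86.
For Jade: gain 24, loss 50 per period, so δ ≥ 24/74 = 12/37.
The tighter constraint is Elm's, so cooperation needs δ ≥ 45/86.

45/86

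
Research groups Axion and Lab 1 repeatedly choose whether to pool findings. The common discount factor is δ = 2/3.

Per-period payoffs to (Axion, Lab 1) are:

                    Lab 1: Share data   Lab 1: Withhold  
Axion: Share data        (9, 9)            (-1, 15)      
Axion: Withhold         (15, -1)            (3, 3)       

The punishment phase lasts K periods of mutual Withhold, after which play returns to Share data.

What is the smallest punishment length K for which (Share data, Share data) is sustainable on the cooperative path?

2

IC: δ(1−δ^K)/(1−δ) ≥ (15−9)/(9−3) = 1.
With δ = 2/3: need 1 − δ^K ≥ 1·(1−2/3)/(2/3), i.e. δ^K ≤ 0.5000.
Since (2/3)^1 = 0.6667 and (2/3)^2 = 0.4444, the smallest such K is 2.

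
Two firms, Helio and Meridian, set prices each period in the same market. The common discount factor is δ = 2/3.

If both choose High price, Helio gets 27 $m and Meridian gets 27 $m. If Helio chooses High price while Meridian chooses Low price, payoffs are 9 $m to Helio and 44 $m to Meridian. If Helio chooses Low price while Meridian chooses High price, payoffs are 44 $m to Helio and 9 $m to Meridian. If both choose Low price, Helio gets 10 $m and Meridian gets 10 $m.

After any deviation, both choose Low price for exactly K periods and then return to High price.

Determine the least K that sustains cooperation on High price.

2

IC: δ(1−δ^K)/(1−δ) ≥ (44−27)/(27−10) = 1.
With δ = 2/3: need 1 − δ^K ≥ 1·(1−2/3)/(2/3), i.e. δ^K ≤ 0.5000.
Since (2/3)^1 = 0.6667 and (2/3)^2 = 0.4444, the smallest such K is 2.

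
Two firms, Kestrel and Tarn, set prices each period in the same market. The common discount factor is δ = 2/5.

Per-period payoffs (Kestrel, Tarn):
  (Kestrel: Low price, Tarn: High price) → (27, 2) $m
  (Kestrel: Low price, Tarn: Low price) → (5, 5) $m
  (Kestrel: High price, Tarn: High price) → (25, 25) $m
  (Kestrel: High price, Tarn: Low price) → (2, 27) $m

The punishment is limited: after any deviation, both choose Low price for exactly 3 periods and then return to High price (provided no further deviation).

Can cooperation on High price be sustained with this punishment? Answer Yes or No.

IC: δ+…+δ^3 ≥ (27−25)/(25−5) = 1/10.
At δ = 2/5: partial sum = 0.6240 ≥ 0.1000. Cooperation sustainable.

Yes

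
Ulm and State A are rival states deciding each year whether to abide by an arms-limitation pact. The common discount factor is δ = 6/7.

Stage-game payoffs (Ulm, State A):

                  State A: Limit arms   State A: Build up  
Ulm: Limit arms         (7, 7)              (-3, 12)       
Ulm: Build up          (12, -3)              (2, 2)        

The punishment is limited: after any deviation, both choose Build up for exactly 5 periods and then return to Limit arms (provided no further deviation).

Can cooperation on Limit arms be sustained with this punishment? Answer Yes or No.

Yes

Comparing payoff streams over the 6 periods until play realigns: cooperate → 7(1+δ+…+δ^5); deviate → 12 + 2(δ+…+δ^5).
Cooperation is sustained iff (7−2)(δ+…+δ^5) ≥ 12−7.
δ+…+δ^5 = 6/7·(1−(6/7)^5)/(1−6/7) = 3.2240, and (12−7)/(7−2) = 1.0000.
3.2240 ≥ 1.0000, so cooperation is sustainable.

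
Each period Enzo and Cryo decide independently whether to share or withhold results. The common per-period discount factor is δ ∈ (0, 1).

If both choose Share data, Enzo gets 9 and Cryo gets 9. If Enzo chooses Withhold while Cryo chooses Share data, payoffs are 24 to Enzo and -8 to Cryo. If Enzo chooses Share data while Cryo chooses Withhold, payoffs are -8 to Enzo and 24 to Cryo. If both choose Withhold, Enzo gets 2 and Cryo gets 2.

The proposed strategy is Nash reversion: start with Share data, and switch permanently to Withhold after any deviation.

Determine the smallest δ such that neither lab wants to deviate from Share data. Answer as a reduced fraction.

Under grim trigger the critical discount factor is (T−C)/(T−P) with T = 24, C = 9, P = 2.
δ* = (24−9)/(24−2) = 15/22.

15/22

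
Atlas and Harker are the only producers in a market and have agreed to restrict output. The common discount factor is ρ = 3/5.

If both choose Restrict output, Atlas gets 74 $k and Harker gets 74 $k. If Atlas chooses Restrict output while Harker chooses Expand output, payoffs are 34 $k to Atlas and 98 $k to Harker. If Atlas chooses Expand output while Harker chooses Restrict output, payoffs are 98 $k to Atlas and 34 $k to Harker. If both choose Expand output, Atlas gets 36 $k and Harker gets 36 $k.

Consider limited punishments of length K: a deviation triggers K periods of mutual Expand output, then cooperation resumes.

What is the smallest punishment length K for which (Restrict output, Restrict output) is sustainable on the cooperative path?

No profitable deviation requires (74−36)(ρ+…+ρ^K) ≥ 98−74, i.e. ρ+…+ρ^K ≥ 12/19 ≈ 0.6316.
With ρ = 3/5, the partial sums are K=1: 0.6000, K=2: 0.9600.
K = 2 is the first length at which the sum reaches 0.6316.

2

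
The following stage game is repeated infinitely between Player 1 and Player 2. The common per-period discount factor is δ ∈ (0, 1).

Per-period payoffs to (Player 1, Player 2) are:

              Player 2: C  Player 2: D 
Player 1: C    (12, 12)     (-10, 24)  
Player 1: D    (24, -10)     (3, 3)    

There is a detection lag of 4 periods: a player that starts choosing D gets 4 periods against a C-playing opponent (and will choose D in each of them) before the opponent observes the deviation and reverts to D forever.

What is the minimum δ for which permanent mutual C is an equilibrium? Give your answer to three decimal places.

Deviating for the 4 undetected periods gains 24−12 = 12 per period over cooperation, then loses 12−3 = 9 per period forever once punishment starts.
Gain: 12(1 + δ + … + δ^3); loss: 9·δ^4/(1−δ).
No profitable deviation ⇔ 12(1−δ^4) ≤ 9·δ^4, i.e. δ^4 ≥ 12/(12+9) = 4/7.
Hence δ ≥ (4/7)^(1/4) ≈ 0.869.

0.869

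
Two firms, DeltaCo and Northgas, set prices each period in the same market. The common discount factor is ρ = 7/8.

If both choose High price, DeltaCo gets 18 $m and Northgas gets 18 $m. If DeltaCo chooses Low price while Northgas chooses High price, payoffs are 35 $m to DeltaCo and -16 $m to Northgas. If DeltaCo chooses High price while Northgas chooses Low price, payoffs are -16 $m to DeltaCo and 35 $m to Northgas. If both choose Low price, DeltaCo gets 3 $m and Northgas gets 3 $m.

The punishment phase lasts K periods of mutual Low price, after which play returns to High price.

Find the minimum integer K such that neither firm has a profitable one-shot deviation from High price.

IC: ρ(1−ρ^K)/(1−ρ) ≥ (35−18)/(18−3) = 17/15.
With ρ = 7/8: need 1 − ρ^K ≥ 17/15·(1−7/8)/(7/8), i.e. ρ^K ≤ 0.8381.
Since (7/8)^1 = 0.8750 and (7/8)^2 = 0.7656, the smallest such K is 2.

2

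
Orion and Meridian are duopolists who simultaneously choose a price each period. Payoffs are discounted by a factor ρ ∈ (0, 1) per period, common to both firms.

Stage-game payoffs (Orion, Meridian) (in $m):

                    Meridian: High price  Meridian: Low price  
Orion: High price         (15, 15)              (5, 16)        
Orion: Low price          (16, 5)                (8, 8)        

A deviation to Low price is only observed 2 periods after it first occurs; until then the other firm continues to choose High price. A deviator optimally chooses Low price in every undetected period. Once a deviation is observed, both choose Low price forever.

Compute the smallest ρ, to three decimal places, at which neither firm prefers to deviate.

Deviating for the 2 undetected periods gains 16−15 = 1 per period over cooperation, then loses 15−8 = 7 per period forever once punishment starts.
Gain: 1(1 + ρ + … + ρ^1); loss: 7·ρ^2/(1−ρ).
No profitable deviation ⇔ 1(1−ρ^2) ≤ 7·ρ^2, i.e. ρ^2 ≥ 1/(1+7) = 1/8.
Hence ρ ≥ (1/8)^(1/2) ≈ 0.354.

0.354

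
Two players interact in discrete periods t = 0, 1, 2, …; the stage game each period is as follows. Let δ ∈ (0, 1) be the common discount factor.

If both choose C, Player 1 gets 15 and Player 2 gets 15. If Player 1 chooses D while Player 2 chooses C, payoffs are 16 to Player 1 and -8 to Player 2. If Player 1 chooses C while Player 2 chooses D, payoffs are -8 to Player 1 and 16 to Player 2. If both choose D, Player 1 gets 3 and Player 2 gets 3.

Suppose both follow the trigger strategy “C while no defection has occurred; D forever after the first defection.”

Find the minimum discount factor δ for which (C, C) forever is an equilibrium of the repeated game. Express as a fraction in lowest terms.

1/13

One-period gain from deviating is 16 − 15 = 1. The loss is 15 − 3 = 12 in every subsequent period, with present value 12·δ/(1−δ).
Deviation is unprofitable when 12·δ/(1−δ) ≥ 1, i.e. δ/(1−δ) ≥ 1/12.
Equivalently δ ≥ 1/(1+12) = 1/13.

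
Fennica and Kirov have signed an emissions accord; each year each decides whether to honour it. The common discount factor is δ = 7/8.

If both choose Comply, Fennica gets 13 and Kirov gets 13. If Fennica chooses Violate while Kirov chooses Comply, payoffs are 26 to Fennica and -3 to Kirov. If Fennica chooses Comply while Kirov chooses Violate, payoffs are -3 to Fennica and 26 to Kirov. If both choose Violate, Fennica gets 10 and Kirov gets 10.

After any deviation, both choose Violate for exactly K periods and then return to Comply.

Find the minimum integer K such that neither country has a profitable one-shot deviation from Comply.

No profitable deviation requires (13−10)(δ+…+δ^K) ≥ 26−13, i.e. δ+…+δ^K ≥ 13/3 ≈ 4.3333.
With δ = 7/8, the partial sums are K=1: 0.8750, K=2: 1.6406, …, K=6: 3.8584, K=7: 4.2511, K=8: 4.5947.
K = 8 is the first length at which the sum reaches 4.3333.

8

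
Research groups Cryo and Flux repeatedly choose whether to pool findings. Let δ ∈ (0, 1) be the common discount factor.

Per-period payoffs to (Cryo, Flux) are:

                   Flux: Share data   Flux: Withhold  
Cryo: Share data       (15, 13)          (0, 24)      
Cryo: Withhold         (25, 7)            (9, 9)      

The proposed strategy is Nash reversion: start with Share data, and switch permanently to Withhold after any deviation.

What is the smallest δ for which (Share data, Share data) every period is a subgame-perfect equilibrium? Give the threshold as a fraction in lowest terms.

Cryo: cooperation gives 15 each period; deviation gives 25 once then 9 forever.
  15/(1−δ) ≥ 25 + 9δ/(1−δ) ⇒ δ ≥ 10/16 = 5/8.
Flux: cooperation gives 13 each period; deviation gives 24 once then 9 forever.
  δ ≥ 11/15.
Both must hold, so the binding constraint is Flux's: δ ≥ 11/15.

11/15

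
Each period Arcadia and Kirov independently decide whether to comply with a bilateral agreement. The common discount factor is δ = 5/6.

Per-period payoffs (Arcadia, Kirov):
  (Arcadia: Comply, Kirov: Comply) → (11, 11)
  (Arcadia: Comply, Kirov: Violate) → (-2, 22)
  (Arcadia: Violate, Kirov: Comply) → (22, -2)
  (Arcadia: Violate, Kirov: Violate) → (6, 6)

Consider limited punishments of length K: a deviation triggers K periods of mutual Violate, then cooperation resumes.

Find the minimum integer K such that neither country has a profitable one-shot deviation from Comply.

No profitable deviation requires (11−6)(δ+…+δ^K) ≥ 22−11, i.e. δ+…+δ^K ≥ 11/5 ≈ 2.2000.
With δ = 5/6, the partial sums are K=1: 0.8333, K=2: 1.5278, K=3: 2.1065, K=4: 2.5887.
K = 4 is the first length at which the sum reaches 2.2000.

4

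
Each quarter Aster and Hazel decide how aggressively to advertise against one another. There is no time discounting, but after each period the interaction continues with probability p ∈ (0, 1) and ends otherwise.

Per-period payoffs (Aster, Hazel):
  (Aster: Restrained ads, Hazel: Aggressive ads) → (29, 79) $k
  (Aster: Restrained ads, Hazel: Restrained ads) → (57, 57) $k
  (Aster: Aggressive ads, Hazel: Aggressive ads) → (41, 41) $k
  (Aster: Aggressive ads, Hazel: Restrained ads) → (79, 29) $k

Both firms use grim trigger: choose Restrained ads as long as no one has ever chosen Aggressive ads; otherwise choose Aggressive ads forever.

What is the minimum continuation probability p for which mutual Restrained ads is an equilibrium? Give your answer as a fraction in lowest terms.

Expected cooperation value is 57 + p·57 + p²·57 + … = 57/(1−p); deviation gives 79 + p·41/(1−p).
57 ≥ 79(1−p) + 41p ⇒ 38p ≥ 22 ⇒ p ≥ 22/38 = 11/19.

11/19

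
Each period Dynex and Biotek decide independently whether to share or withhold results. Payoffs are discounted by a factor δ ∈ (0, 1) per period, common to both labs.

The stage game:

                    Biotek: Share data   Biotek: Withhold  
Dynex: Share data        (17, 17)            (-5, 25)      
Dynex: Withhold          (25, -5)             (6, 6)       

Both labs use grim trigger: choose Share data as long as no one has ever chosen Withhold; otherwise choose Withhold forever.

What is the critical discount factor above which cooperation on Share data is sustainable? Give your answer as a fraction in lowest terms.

8/19

One-period gain from deviating is 25 − 17 = 8. The loss is 17 − 6 = 11 in every subsequent period, with present value 11·δ/(1−δ).
Deviation is unprofitable when 11·δ/(1−δ) ≥ 8, i.e. δ/(1−δ) ≥ 8/11.
Equivalently δ ≥ 8/(8+11) = 8/19.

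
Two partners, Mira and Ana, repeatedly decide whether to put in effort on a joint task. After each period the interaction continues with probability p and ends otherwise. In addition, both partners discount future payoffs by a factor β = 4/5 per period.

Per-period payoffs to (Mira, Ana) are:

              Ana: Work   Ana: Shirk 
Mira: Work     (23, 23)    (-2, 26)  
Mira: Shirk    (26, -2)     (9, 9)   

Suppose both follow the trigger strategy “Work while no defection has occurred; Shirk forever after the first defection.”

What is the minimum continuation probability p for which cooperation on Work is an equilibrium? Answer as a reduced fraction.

15/68

With continuation probability p and discount β, the effective per-period discount factor is βp.
Grim-trigger IC: βp ≥ (26−23)/(26−9) = 3/17.
So p ≥ (3/17)/(4/5) = 15/68.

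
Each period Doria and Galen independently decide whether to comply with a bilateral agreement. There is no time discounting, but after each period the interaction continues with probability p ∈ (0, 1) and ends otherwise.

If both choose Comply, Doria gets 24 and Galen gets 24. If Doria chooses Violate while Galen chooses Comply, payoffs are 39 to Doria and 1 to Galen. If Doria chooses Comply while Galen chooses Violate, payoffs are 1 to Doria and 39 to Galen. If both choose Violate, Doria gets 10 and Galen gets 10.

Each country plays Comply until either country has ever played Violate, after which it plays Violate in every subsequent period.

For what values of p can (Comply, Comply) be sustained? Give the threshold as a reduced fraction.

With no time discounting, the continuation probability p plays the role of the discount factor.
Grim-trigger IC: 24/(1−p) ≥ 39 + 10p/(1−p) ⇒ p ≥ (39−24)/(39−10) = 15/29.

15/29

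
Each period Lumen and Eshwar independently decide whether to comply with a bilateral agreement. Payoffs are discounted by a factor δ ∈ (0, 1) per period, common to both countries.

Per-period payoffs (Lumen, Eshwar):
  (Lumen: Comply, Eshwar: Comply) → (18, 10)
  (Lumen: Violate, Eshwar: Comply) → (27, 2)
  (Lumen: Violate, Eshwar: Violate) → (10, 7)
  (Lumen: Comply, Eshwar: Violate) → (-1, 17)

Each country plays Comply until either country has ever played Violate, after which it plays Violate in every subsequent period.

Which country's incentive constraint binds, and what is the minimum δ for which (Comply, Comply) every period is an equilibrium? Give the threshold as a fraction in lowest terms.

For Lumen: deviation gain 27−18 = 9, per-period punishment loss 18−10 = 8. IC gives δ ≥ 9/17.
For Eshwar: gain 7, loss 3 per period, so δ ≥ 7/10.
The tighter constraint is Eshwar's, so cooperation needs δ ≥ 7/10.

Eshwar; δ ≥ 7/10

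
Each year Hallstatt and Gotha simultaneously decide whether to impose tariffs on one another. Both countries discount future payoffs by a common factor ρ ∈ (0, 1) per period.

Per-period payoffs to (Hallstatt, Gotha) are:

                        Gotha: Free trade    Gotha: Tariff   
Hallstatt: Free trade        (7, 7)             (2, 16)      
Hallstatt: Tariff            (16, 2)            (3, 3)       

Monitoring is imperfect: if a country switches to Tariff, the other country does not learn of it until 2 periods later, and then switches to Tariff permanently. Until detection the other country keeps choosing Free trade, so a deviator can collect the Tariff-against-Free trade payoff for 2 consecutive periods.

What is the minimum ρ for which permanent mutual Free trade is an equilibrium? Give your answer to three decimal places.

Deviating for the 2 undetected periods gains 16−7 = 9 per period over cooperation, then loses 7−3 = 4 per period forever once punishment starts.
Gain: 9(1 + ρ + … + ρ^1); loss: 4·ρ^2/(1−ρ).
No profitable deviation ⇔ 9(1−ρ^2) ≤ 4·ρ^2, i.e. ρ^2 ≥ 9/(9+4) = 9/13.
Hence ρ ≥ (9/13)^(1/2) ≈ 0.832.

0.832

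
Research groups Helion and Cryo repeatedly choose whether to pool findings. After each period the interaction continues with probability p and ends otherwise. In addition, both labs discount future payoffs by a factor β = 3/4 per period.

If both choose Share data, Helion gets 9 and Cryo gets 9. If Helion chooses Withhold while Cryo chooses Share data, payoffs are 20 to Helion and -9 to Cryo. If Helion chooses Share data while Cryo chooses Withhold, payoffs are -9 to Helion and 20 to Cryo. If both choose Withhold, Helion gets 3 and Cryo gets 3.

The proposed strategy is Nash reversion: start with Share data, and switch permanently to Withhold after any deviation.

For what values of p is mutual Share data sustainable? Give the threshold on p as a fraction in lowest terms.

Expected continuation weight on next period's payoff is β·p = 3/4·p, which plays the role of the discount factor.
Cooperation requires 3/4·p ≥ (20−9)/(20−3) = 11/17, hence p ≥ 44/51.

44/51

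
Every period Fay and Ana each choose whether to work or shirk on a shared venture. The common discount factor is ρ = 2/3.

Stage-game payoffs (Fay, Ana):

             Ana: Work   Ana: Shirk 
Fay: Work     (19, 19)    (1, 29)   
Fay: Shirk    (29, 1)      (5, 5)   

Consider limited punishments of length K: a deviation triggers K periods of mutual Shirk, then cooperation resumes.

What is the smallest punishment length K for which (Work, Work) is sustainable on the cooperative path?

2

IC: ρ(1−ρ^K)/(1−ρ) ≥ (29−19)/(19−5) = 5/7.
With ρ = 2/3: need 1 − ρ^K ≥ 5/7·(1−2/3)/(2/3), i.e. ρ^K ≤ 0.6429.
Since (2/3)^1 = 0.6667 and (2/3)^2 = 0.4444, the smallest such K is 2.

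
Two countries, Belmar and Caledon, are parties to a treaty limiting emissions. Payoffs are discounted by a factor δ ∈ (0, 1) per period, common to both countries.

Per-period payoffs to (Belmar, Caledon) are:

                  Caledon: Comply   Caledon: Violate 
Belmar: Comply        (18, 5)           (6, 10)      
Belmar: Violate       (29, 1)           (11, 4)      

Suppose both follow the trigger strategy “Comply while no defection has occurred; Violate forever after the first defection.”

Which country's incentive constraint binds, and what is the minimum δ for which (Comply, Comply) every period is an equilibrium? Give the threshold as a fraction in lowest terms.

Belmar: cooperation gives 18 each period; deviation gives 29 once then 11 forever.
  18/(1−δ) ≥ 29 + 11δ/(1−δ) ⇒ δ ≥ 11/18.
Caledon: cooperation gives 5 each period; deviation gives 10 once then 4 forever.
  δ ≥ 5/6.
Both must hold, so the binding constraint is Caledon's: δ ≥ 5/6.

Caledon; δ ≥ 5/6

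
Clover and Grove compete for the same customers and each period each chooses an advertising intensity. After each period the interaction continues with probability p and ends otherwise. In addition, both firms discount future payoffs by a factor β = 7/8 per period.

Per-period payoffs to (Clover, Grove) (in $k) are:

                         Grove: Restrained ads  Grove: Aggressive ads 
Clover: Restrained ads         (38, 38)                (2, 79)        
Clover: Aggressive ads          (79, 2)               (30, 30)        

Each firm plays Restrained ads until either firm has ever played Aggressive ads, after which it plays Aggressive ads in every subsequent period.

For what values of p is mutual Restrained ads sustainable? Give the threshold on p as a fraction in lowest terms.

Expected continuation weight on next period's payoff is β·p = 7/8·p, which plays the role of the discount factor.
Cooperation requires 7/8·p ≥ (79−38)/(79−30) = 41/49, hence p ≥ 328/343.

328/343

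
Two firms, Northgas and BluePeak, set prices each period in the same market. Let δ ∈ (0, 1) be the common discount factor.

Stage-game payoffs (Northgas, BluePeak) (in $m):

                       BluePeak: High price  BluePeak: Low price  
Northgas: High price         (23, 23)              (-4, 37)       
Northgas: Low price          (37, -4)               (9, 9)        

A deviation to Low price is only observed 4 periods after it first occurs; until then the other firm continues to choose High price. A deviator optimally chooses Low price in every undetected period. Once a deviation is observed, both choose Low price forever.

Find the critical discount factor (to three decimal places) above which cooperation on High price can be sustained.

0.841

Deviating for the 4 undetected periods gains 37−23 = 14 per period over cooperation, then loses 23−9 = 14 per period forever once punishment starts.
Gain: 14(1 + δ + … + δ^3); loss: 14·δ^4/(1−δ).
No profitable deviation ⇔ 14(1−δ^4) ≤ 14·δ^4, i.e. δ^4 ≥ 14/(14+14) = 1/2.
Hence δ ≥ (1/2)^(1/4) ≈ 0.841.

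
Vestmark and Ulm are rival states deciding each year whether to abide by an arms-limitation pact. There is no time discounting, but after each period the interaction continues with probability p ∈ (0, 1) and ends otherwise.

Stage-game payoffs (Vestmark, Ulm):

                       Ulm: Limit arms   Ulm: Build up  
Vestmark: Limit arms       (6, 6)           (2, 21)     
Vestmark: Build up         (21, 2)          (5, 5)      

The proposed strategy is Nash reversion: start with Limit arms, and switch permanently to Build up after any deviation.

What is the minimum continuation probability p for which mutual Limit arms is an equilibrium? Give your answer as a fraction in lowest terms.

With no time discounting, the continuation probability p plays the role of the discount factor.
Grim-trigger IC: 6/(1−p) ≥ 21 + 5p/(1−p) ⇒ p ≥ (21−6)/(21−5) = 15/16.

15/16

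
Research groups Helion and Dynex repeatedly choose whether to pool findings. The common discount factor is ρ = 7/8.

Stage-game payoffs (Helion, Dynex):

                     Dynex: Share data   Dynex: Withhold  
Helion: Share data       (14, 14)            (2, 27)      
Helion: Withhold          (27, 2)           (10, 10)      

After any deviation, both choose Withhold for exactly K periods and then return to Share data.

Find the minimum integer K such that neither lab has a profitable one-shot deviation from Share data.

5

No profitable deviation requires (14−10)(ρ+…+ρ^K) ≥ 27−14, i.e. ρ+…+ρ^K ≥ 13/4 ≈ 3.2500.
With ρ = 7/8, the partial sums are K=1: 0.8750, K=2: 1.6406, K=3: 2.3105, K=4: 2.8967, K=5: 3.4096.
K = 5 is the first length at which the sum reaches 3.2500.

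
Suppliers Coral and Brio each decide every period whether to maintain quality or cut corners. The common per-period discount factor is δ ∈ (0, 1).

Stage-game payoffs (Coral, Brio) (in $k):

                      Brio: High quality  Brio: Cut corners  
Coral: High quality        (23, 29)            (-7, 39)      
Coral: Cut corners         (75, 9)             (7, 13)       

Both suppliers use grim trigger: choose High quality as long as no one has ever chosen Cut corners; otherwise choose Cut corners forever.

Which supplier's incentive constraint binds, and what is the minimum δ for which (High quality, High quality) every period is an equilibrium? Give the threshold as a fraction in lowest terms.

Coral: cooperation gives 23 each period; deviation gives 75 once then 7 forever.
  23/(1−δ) ≥ 75 + 7δ/(1−δ) ⇒ δ ≥ 52/68 = 13/17.
Brio: cooperation gives 29 each period; deviation gives 39 once then 13 forever.
  δ ≥ 10/26 = 5/13.
Both must hold, so the binding constraint is Coral's: δ ≥ 13/17.

Coral; δ ≥ 13/17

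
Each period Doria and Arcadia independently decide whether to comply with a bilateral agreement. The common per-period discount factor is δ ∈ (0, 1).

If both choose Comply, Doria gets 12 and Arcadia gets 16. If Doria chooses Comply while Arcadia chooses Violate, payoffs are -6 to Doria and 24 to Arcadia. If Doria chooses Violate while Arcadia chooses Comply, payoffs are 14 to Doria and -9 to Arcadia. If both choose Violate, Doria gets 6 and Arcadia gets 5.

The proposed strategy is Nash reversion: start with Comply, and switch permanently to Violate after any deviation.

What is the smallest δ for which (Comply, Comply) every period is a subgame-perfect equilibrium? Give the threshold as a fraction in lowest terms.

8/19

For Doria: deviation gain 14−12 = 2, per-period punishment loss 12−6 = 6. IC gives δ ≥ 2/8 = 1/4.
For Arcadia: gain 8, loss 11 per period, so δ ≥ 8/19.
The tighter constraint is Arcadia's, so cooperation needs δ ≥ 8/19.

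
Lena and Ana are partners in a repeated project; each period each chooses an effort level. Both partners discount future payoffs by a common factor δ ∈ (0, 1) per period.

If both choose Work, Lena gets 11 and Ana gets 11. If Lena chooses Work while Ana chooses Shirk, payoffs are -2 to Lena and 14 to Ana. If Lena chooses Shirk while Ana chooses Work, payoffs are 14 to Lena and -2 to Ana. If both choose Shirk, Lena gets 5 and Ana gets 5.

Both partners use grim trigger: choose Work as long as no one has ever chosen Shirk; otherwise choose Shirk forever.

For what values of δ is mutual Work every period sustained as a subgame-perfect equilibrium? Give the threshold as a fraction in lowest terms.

One-period gain from deviating is 14 − 11 = 3. The loss is 11 − 5 = 6 in every subsequent period, with present value 6·δ/(1−δ).
Deviation is unprofitable when 6·δ/(1−δ) ≥ 3, i.e. δ/(1−δ) ≥ 1/2.
Equivalently δ ≥ 3/(3+6) = 1/3.

1/3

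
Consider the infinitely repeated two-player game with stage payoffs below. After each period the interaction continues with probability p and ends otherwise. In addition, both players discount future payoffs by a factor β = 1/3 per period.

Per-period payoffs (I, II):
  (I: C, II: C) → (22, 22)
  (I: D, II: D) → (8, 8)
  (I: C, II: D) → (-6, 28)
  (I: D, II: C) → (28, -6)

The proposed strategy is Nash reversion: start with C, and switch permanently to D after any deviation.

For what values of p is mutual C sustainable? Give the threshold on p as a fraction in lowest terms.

With continuation probability p and discount β, the effective per-period discount factor is βp.
Grim-trigger IC: βp ≥ (28−22)/(28−8) = 3/10.
So p ≥ (3/10)/(1/3) = 9/10.

9/10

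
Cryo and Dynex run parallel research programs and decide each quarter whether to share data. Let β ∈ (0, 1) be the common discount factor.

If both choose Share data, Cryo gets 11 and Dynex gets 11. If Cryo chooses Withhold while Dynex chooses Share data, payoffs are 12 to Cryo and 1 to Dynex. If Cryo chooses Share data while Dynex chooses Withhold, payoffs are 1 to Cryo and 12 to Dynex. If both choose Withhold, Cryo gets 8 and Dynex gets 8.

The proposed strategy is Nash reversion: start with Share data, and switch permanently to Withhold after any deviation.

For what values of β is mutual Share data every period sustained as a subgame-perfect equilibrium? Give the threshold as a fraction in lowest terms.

Cooperation forever yields 11 each period: 11/(1−β).
Deviating yields 12 once, then 8 forever: 12 + 8β/(1−β).
No profitable deviation requires 11/(1−β) ≥ 12 + 8β/(1−β).
Multiplying by (1−β): 11 ≥ 12(1−β) + 8β = 12 − 4β.
So 4β ≥ 1, i.e. β ≥ 1/4.

1/4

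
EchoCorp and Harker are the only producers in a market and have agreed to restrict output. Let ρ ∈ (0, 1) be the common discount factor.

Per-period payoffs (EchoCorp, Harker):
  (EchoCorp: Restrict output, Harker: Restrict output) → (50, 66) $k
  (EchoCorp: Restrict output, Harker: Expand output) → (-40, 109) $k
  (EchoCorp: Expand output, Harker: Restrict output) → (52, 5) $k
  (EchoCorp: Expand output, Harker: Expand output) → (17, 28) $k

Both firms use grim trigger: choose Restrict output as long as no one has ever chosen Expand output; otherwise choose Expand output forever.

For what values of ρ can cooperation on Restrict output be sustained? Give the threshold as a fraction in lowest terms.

43/81

EchoCorp: cooperation gives 50 each period; deviation gives 52 once then 17 forever.
  50/(1−ρ) ≥ 52 + 17ρ/(1−ρ) ⇒ ρ ≥ 2/35.
Harker: cooperation gives 66 each period; deviation gives 109 once then 28 forever.
  ρ ≥ 43/81.
Both must hold, so the binding constraint is Harker's: ρ ≥ 43/81.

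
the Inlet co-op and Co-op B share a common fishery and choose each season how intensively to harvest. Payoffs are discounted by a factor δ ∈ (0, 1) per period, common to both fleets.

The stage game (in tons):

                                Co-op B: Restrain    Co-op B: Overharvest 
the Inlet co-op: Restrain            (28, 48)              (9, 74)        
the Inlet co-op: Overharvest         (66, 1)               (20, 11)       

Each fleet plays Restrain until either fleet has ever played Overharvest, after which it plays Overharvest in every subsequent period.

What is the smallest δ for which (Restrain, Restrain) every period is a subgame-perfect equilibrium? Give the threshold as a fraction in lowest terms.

For the Inlet co-op: deviation gain 66−28 = 38, per-period punishment loss 28−20 = 8. IC gives δ ≥ 38/46 = 19/23.
For Co-op B: gain 26, loss 37 per period, so δ ≥ 26/63.
The tighter constraint is the Inlet co-op's, so cooperation needs δ ≥ 19/23.

19/23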